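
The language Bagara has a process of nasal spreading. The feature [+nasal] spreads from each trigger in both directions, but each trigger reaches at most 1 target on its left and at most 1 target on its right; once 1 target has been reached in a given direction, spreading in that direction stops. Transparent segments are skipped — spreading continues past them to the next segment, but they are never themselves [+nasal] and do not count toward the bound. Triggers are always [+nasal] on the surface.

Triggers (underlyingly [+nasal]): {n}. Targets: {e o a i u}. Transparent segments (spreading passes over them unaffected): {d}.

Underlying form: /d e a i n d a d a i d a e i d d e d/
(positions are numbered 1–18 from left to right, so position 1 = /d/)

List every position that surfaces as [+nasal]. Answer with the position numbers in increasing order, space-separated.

From /n/ at 5 rightward: 6 /d/ transparent; 7 /a/ → [+nasal]; bound reached.
From /n/ at 5 leftward: 4 /i/ → [+nasal]; bound reached.
Targets with no active source: positions 2 3 9 10 12 13 14 17 stay [-nasal].

4 5 7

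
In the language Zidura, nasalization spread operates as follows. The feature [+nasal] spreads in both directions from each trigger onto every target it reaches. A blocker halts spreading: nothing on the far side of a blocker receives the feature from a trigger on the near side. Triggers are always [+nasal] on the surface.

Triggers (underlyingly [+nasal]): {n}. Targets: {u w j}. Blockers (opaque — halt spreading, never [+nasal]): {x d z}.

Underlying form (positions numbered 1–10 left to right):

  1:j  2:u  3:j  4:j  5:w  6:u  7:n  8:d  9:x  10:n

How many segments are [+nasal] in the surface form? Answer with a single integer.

8

From /n/ at 7 rightward: 8 /d/ blocks.
From /n/ at 7 leftward: 6 /u/ → [+nasal]; 5 /w/ → [+nasal]; 4 /j/ → [+nasal]; 3 /j/ → [+nasal]; 2 /u/ → [+nasal]; 1 /j/ → [+nasal]; word edge.
From /n/ at 10 rightward: word edge.
From /n/ at 10 leftward: 9 /x/ blocks.
[+nasal] positions on the surface: 1 2 3 4 5 6 7 10.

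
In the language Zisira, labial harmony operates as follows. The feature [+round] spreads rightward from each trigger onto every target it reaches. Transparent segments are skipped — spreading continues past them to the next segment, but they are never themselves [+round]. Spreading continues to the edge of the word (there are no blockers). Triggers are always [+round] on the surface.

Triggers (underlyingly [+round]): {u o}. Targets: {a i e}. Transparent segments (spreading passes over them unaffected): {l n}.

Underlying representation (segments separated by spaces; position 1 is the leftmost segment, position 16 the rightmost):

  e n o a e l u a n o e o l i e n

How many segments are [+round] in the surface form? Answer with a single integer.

From /o/ at 3 rightward: 4 /a/ → [+round]; 5 /e/ → [+round]; 6 /l/ transparent; 7 /u/ is itself a trigger — this domain ends here.
From /u/ at 7 rightward: 8 /a/ → [+round]; 9 /n/ transparent; 10 /o/ is itself a trigger — this domain ends here.
From /o/ at 10 rightward: 11 /e/ → [+round]; 12 /o/ is itself a trigger — this domain ends here.
From /o/ at 12 rightward: 13 /l/ transparent; 14 /i/ → [+round]; 15 /e/ → [+round]; 16 /n/ transparent; word edge.
Target with no active source: position 1 stays [-round].
[+round] positions on the surface: 3 4 5 7 8 10 11 12 14 15.

10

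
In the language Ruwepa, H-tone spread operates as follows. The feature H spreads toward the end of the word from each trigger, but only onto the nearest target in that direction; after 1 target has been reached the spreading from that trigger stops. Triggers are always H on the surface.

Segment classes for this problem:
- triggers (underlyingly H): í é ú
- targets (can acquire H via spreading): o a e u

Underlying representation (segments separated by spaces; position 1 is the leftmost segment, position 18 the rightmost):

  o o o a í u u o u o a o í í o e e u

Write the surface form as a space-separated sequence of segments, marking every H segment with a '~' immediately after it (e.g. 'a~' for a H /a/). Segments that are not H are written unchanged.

o o o a í~ u~ u o u o a o í~ í~ o~ e e u

From /í/ at 5 rightward: 6 /u/ → H; bound reached.
From /í/ at 13 rightward: 14 /í/ is itself a trigger — this domain ends here.
From /í/ at 14 rightward: 15 /o/ → H; bound reached.
Targets with no active source: positions 1 2 3 4 7 8 9 10 11 12 16 17 18 stay [-high tone].
H positions on the surface: 5 6 13 14 15.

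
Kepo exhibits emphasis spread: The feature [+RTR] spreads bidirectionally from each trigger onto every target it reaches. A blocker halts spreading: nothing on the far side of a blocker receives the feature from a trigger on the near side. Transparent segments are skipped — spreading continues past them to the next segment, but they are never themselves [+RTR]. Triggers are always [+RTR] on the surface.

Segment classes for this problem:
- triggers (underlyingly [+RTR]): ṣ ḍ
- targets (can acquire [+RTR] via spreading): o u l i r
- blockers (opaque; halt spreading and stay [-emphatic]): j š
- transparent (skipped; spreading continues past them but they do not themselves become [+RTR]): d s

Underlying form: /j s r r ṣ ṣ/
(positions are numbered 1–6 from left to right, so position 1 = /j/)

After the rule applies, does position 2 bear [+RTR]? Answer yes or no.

From /ṣ/ at 5 rightward: 6 /ṣ/ is itself a trigger — this domain ends here.
From /ṣ/ at 5 leftward: 4 /r/ → [+RTR]; 3 /r/ → [+RTR]; 2 /s/ transparent; 1 /j/ blocks.
From /ṣ/ at 6 rightward: word edge.
From /ṣ/ at 6 leftward: 5 /ṣ/ is itself a trigger — this domain ends here.
[+RTR] positions on the surface: 3 4 5 6.

no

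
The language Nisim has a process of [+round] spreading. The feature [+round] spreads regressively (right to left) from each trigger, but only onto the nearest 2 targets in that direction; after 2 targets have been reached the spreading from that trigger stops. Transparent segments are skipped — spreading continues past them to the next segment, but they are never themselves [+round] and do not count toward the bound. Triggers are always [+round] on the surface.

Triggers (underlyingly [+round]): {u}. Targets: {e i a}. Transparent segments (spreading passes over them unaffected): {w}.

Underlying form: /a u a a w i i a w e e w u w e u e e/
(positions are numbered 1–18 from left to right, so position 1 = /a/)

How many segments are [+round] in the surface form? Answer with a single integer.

From /u/ at 2 leftward: 1 /a/ → [+round]; word edge.
From /u/ at 13 leftward: 12 /w/ transparent; 11 /e/ → [+round]; 10 /e/ → [+round]; bound reached.
From /u/ at 16 leftward: 15 /e/ → [+round]; 14 /w/ transparent; 13 /u/ is itself a trigger — this domain ends here.
Targets with no active source: positions 3 4 6 7 8 17 18 stay [-round].
[+round] positions on the surface: 1 2 10 11 13 15 16.

7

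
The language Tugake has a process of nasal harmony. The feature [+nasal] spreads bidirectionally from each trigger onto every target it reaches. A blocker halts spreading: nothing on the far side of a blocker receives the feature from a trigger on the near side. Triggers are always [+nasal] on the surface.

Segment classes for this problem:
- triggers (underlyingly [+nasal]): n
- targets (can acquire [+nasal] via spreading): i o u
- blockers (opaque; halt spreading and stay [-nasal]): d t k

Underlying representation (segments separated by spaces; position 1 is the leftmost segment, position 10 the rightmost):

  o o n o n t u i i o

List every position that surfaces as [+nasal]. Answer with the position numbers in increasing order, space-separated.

From /n/ at 3 rightward: 4 /o/ → [+nasal]; 5 /n/ is itself a trigger — this domain ends here.
From /n/ at 3 leftward: 2 /o/ → [+nasal]; 1 /o/ → [+nasal]; word edge.
From /n/ at 5 rightward: 6 /t/ blocks.
From /n/ at 5 leftward: 4 /o/ → [+nasal]; 3 /n/ is itself a trigger — this domain ends here.
Targets with no active source: positions 7 8 9 10 stay [-nasal].

1 2 3 4 5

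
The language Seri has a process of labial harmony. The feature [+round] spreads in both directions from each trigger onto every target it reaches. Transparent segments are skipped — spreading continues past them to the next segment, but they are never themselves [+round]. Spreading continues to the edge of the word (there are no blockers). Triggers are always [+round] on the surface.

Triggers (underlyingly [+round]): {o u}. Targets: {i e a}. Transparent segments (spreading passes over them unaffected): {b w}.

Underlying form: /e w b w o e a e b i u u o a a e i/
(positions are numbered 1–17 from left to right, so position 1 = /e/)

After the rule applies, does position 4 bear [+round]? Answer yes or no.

From /o/ at 5 rightward: 6 /e/ → [+round]; 7 /a/ → [+round]; 8 /e/ → [+round]; 9 /b/ transparent; 10 /i/ → [+round]; 11 /u/ is itself a trigger — this domain ends here.
From /o/ at 5 leftward: 4 /w/ transparent; 3 /b/ transparent; 2 /w/ transparent; 1 /e/ → [+round]; word edge.
From /u/ at 11 rightward: 12 /u/ is itself a trigger — this domain ends here.
From /u/ at 11 leftward: 10 /i/ → [+round]; 9 /b/ transparent; 8 /e/ → [+round]; 7 /a/ → [+round]; 6 /e/ → [+round]; 5 /o/ is itself a trigger — this domain ends here.
From /u/ at 12 rightward: 13 /o/ is itself a trigger — this domain ends here.
From /u/ at 12 leftward: 11 /u/ is itself a trigger — this domain ends here.
From /o/ at 13 rightward: 14 /a/ → [+round]; 15 /a/ → [+round]; 16 /e/ → [+round]; 17 /i/ → [+round]; word edge.
From /o/ at 13 leftward: 12 /u/ is itself a trigger — this domain ends here.
[+round] positions on the surface: 1 5 6 7 8 10 11 12 13 14 15 16 17.

no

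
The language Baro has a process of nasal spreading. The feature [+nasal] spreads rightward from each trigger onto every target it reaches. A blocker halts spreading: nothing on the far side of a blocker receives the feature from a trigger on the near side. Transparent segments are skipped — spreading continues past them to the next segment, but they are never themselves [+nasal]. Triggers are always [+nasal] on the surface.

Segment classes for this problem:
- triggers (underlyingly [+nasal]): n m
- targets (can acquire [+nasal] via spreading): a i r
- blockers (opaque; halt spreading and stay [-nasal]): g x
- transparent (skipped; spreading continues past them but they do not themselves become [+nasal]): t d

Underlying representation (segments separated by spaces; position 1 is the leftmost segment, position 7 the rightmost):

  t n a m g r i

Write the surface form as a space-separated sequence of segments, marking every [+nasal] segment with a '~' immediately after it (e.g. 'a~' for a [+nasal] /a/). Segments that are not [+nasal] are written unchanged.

From /n/ at 2 rightward: 3 /a/ → [+nasal]; 4 /m/ is itself a trigger — this domain ends here.
From /m/ at 4 rightward: 5 /g/ blocks.
Targets with no active source: positions 6 7 stay [-nasal].
[+nasal] positions on the surface: 2 3 4.

t n~ a~ m~ g r i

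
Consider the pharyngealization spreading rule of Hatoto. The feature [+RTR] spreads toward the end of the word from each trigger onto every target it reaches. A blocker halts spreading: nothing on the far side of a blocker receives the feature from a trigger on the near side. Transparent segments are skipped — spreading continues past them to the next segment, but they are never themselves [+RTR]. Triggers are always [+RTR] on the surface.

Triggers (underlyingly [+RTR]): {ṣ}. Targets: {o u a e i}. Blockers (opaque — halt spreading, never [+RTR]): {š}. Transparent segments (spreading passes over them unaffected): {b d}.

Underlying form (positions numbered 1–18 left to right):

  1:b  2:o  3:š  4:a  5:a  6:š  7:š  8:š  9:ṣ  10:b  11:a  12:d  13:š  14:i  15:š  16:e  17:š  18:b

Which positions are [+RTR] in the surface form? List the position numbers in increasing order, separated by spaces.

From /ṣ/ at 9 rightward: 10 /b/ transparent; 11 /a/ → [+RTR]; 12 /d/ transparent; 13 /š/ blocks.
Targets with no active source: positions 2 4 5 14 16 stay [-emphatic].

9 11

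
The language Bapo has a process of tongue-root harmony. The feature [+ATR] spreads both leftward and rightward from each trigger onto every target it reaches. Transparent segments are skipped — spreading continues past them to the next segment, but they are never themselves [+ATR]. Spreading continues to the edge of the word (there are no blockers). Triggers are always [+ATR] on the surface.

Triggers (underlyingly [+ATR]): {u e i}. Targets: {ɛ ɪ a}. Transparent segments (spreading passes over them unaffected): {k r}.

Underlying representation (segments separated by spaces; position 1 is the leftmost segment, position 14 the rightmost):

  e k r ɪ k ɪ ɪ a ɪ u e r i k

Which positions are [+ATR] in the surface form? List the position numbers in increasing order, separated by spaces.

From /e/ at 1 rightward: 2 /k/ transparent; 3 /r/ transparent; 4 /ɪ/ → [+ATR]; 5 /k/ transparent; 6 /ɪ/ → [+ATR]; 7 /ɪ/ → [+ATR]; 8 /a/ → [+ATR]; 9 /ɪ/ → [+ATR]; 10 /u/ is itself a trigger — this domain ends here.
From /e/ at 1 leftward: word edge.
From /u/ at 10 rightward: 11 /e/ is itself a trigger — this domain ends here.
From /u/ at 10 leftward: 9 /ɪ/ → [+ATR]; 8 /a/ → [+ATR]; 7 /ɪ/ → [+ATR]; 6 /ɪ/ → [+ATR]; 5 /k/ transparent; 4 /ɪ/ → [+ATR]; 3 /r/ transparent; 2 /k/ transparent; 1 /e/ is itself a trigger — this domain ends here.
From /e/ at 11 rightward: 12 /r/ transparent; 13 /i/ is itself a trigger — this domain ends here.
From /e/ at 11 leftward: 10 /u/ is itself a trigger — this domain ends here.
From /i/ at 13 rightward: 14 /k/ transparent; word edge.
From /i/ at 13 leftward: 12 /r/ transparent; 11 /e/ is itself a trigger — this domain ends here.

1 4 6 7 8 9 10 11 13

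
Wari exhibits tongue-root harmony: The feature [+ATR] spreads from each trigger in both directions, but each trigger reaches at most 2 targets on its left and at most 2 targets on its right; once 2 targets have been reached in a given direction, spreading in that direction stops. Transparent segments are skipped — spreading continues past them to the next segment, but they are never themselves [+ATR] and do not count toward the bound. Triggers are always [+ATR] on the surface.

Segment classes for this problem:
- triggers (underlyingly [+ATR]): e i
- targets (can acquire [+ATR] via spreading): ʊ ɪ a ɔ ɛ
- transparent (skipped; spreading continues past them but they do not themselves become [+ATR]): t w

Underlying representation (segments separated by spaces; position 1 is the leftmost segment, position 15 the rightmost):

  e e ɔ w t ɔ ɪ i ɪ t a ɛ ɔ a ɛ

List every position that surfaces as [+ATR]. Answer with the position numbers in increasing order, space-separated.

1 2 3 6 7 8 9 11

From /e/ at 1 rightward: 2 /e/ is itself a trigger — this domain ends here.
From /e/ at 1 leftward: word edge.
From /e/ at 2 rightward: 3 /ɔ/ → [+ATR]; 4 /w/ transparent; 5 /t/ transparent; 6 /ɔ/ → [+ATR]; bound reached.
From /e/ at 2 leftward: 1 /e/ is itself a trigger — this domain ends here.
From /i/ at 8 rightward: 9 /ɪ/ → [+ATR]; 10 /t/ transparent; 11 /a/ → [+ATR]; bound reached.
From /i/ at 8 leftward: 7 /ɪ/ → [+ATR]; 6 /ɔ/ → [+ATR]; bound reached.
Targets with no active source: positions 12 13 14 15 stay [-ATR].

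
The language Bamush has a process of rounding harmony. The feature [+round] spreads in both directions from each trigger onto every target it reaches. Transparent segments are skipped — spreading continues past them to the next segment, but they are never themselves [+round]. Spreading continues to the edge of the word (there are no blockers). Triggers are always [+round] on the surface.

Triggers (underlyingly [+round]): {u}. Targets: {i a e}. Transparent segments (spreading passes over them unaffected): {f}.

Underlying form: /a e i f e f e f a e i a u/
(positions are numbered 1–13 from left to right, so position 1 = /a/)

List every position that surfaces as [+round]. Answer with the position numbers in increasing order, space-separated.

From /u/ at 13 rightward: word edge.
From /u/ at 13 leftward: 12 /a/ → [+round]; 11 /i/ → [+round]; 10 /e/ → [+round]; 9 /a/ → [+round]; 8 /f/ transparent; 7 /e/ → [+round]; 6 /f/ transparent; 5 /e/ → [+round]; 4 /f/ transparent; 3 /i/ → [+round]; 2 /e/ → [+round]; 1 /a/ → [+round]; word edge.

1 2 3 5 7 9 10 11 12 13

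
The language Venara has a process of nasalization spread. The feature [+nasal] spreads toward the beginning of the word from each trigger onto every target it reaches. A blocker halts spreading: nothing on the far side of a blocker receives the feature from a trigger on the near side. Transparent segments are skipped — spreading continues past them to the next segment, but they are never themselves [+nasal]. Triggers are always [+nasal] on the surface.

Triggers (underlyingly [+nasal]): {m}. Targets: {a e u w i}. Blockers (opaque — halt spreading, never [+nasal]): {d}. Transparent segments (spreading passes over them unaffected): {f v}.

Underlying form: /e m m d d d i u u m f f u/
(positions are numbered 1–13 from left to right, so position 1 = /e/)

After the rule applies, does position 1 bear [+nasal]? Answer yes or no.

From /m/ at 2 leftward: 1 /e/ → [+nasal]; word edge.
From /m/ at 3 leftward: 2 /m/ is itself a trigger — this domain ends here.
From /m/ at 10 leftward: 9 /u/ → [+nasal]; 8 /u/ → [+nasal]; 7 /i/ → [+nasal]; 6 /d/ blocks.
Target with no active source: position 13 stays [-nasal].
[+nasal] positions on the surface: 1 2 3 7 8 9 10.

yes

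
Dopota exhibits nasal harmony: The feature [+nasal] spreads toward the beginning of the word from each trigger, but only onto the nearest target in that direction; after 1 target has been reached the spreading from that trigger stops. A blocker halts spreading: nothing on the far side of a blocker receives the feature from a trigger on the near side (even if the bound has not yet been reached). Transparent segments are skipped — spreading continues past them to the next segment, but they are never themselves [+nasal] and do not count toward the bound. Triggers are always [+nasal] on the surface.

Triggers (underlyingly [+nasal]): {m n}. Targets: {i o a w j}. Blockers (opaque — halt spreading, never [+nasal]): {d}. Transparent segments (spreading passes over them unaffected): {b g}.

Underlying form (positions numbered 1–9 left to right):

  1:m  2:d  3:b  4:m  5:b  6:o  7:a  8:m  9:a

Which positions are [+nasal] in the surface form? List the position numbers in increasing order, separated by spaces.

From /m/ at 1 leftward: word edge.
From /m/ at 4 leftward: 3 /b/ transparent; 2 /d/ blocks.
From /m/ at 8 leftward: 7 /a/ → [+nasal]; bound reached.
Targets with no active source: positions 6 9 stay [-nasal].

1 4 7 8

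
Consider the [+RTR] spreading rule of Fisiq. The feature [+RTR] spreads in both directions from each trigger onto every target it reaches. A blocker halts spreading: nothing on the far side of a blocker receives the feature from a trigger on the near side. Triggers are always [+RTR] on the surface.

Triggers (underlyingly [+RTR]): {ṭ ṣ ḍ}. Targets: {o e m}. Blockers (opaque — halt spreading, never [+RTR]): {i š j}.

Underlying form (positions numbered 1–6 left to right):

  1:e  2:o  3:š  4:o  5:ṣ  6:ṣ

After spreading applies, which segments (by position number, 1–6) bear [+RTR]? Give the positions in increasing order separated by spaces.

4 5 6

From /ṣ/ at 5 rightward: 6 /ṣ/ is itself a trigger — this domain ends here.
From /ṣ/ at 5 leftward: 4 /o/ → [+RTR]; 3 /š/ blocks.
From /ṣ/ at 6 rightward: word edge.
From /ṣ/ at 6 leftward: 5 /ṣ/ is itself a trigger — this domain ends here.
Targets with no active source: positions 1 2 stay [-emphatic].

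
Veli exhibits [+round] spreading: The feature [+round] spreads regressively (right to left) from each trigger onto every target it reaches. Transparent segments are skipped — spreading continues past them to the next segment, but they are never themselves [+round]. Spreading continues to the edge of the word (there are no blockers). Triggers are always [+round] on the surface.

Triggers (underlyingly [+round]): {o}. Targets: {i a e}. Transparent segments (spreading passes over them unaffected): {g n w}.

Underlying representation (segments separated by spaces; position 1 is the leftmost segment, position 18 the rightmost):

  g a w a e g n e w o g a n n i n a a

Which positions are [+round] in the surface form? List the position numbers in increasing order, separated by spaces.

2 4 5 8 10

From /o/ at 10 leftward: 9 /w/ transparent; 8 /e/ → [+round]; 7 /n/ transparent; 6 /g/ transparent; 5 /e/ → [+round]; 4 /a/ → [+round]; 3 /w/ transparent; 2 /a/ → [+round]; 1 /g/ transparent; word edge.
Targets with no active source: positions 12 15 17 18 stay [-round].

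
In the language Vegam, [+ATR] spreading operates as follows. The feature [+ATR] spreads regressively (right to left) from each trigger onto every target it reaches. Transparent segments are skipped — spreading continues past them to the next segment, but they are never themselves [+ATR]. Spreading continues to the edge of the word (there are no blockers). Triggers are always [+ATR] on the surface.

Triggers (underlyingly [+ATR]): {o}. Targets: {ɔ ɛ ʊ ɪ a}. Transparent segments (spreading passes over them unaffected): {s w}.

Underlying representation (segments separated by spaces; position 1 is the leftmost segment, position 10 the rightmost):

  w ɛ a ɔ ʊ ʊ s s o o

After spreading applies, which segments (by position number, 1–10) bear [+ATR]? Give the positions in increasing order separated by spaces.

From /o/ at 9 leftward: 8 /s/ transparent; 7 /s/ transparent; 6 /ʊ/ → [+ATR]; 5 /ʊ/ → [+ATR]; 4 /ɔ/ → [+ATR]; 3 /a/ → [+ATR]; 2 /ɛ/ → [+ATR]; 1 /w/ transparent; word edge.
From /o/ at 10 leftward: 9 /o/ is itself a trigger — this domain ends here.

2 3 4 5 6 9 10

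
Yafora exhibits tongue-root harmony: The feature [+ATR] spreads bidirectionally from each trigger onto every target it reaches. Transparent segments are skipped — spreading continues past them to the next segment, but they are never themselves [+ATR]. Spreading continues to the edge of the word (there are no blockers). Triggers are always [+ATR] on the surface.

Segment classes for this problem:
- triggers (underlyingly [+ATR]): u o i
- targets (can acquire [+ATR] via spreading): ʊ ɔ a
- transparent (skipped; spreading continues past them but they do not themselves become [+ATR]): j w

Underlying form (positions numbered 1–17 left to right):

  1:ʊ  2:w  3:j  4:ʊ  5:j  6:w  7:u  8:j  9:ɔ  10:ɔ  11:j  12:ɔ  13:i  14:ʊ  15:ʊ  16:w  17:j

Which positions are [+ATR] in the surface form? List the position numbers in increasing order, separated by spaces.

1 4 7 9 10 12 13 14 15

From /u/ at 7 rightward: 8 /j/ transparent; 9 /ɔ/ → [+ATR]; 10 /ɔ/ → [+ATR]; 11 /j/ transparent; 12 /ɔ/ → [+ATR]; 13 /i/ is itself a trigger — this domain ends here.
From /u/ at 7 leftward: 6 /w/ transparent; 5 /j/ transparent; 4 /ʊ/ → [+ATR]; 3 /j/ transparent; 2 /w/ transparent; 1 /ʊ/ → [+ATR]; word edge.
From /i/ at 13 rightward: 14 /ʊ/ → [+ATR]; 15 /ʊ/ → [+ATR]; 16 /w/ transparent; 17 /j/ transparent; word edge.
From /i/ at 13 leftward: 12 /ɔ/ → [+ATR]; 11 /j/ transparent; 10 /ɔ/ → [+ATR]; 9 /ɔ/ → [+ATR]; 8 /j/ transparent; 7 /u/ is itself a trigger — this domain ends here.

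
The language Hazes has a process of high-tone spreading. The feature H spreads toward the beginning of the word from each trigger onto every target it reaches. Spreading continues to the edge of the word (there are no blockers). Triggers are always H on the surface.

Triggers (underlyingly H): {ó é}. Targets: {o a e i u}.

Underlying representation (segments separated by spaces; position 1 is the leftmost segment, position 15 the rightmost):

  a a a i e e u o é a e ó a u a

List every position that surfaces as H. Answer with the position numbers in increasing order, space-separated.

From /é/ at 9 leftward: 8 /o/ → H; 7 /u/ → H; 6 /e/ → H; 5 /e/ → H; 4 /i/ → H; 3 /a/ → H; 2 /a/ → H; 1 /a/ → H; word edge.
From /ó/ at 12 leftward: 11 /e/ → H; 10 /a/ → H; 9 /é/ is itself a trigger — this domain ends here.
Targets with no active source: positions 13 14 15 stay [-high tone].

1 2 3 4 5 6 7 8 9 10 11 12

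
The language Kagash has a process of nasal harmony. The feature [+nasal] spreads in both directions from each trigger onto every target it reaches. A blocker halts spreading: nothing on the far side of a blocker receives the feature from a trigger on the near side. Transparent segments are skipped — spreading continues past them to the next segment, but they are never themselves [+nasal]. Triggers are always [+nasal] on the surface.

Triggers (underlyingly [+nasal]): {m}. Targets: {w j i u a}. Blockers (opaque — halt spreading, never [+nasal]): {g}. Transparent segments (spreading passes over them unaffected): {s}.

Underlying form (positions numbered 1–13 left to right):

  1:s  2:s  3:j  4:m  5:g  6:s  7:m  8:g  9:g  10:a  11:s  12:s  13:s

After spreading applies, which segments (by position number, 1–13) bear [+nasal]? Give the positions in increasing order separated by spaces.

From /m/ at 4 rightward: 5 /g/ blocks.
From /m/ at 4 leftward: 3 /j/ → [+nasal]; 2 /s/ transparent; 1 /s/ transparent; word edge.
From /m/ at 7 rightward: 8 /g/ blocks.
From /m/ at 7 leftward: 6 /s/ transparent; 5 /g/ blocks.
Target with no active source: position 10 stays [-nasal].

3 4 7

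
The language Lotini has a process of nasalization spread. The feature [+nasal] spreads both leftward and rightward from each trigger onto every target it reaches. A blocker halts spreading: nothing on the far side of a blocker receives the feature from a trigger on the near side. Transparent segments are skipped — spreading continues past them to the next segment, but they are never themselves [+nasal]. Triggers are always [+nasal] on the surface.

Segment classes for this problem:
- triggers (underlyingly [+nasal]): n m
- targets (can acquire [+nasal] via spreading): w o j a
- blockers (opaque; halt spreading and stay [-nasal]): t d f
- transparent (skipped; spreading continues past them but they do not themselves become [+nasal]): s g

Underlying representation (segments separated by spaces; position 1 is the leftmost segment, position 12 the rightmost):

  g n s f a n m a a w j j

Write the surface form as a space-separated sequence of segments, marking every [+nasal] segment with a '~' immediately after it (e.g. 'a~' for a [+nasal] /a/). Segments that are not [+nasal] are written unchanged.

From /n/ at 2 rightward: 3 /s/ transparent; 4 /f/ blocks.
From /n/ at 2 leftward: 1 /g/ transparent; word edge.
From /n/ at 6 rightward: 7 /m/ is itself a trigger — this domain ends here.
From /n/ at 6 leftward: 5 /a/ → [+nasal]; 4 /f/ blocks.
From /m/ at 7 rightward: 8 /a/ → [+nasal]; 9 /a/ → [+nasal]; 10 /w/ → [+nasal]; 11 /j/ → [+nasal]; 12 /j/ → [+nasal]; word edge.
From /m/ at 7 leftward: 6 /n/ is itself a trigger — this domain ends here.
[+nasal] positions on the surface: 2 5 6 7 8 9 10 11 12.

g n~ s f a~ n~ m~ a~ a~ w~ j~ j~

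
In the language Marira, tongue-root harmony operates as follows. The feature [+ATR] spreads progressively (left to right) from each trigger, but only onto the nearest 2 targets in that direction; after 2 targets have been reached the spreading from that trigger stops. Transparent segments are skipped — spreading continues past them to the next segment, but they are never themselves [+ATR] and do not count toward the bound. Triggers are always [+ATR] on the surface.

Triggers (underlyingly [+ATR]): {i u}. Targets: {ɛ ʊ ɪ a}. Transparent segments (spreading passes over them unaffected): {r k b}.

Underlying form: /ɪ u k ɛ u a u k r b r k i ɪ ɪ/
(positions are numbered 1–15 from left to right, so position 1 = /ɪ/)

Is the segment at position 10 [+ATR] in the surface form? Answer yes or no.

From /u/ at 2 rightward: 3 /k/ transparent; 4 /ɛ/ → [+ATR]; 5 /u/ is itself a trigger — this domain ends here.
From /u/ at 5 rightward: 6 /a/ → [+ATR]; 7 /u/ is itself a trigger — this domain ends here.
From /u/ at 7 rightward: 8 /k/ transparent; 9 /r/ transparent; 10 /b/ transparent; 11 /r/ transparent; 12 /k/ transparent; 13 /i/ is itself a trigger — this domain ends here.
From /i/ at 13 rightward: 14 /ɪ/ → [+ATR]; 15 /ɪ/ → [+ATR]; bound reached.
Target with no active source: position 1 stays [-ATR].
[+ATR] positions on the surface: 2 4 5 6 7 13 14 15.

no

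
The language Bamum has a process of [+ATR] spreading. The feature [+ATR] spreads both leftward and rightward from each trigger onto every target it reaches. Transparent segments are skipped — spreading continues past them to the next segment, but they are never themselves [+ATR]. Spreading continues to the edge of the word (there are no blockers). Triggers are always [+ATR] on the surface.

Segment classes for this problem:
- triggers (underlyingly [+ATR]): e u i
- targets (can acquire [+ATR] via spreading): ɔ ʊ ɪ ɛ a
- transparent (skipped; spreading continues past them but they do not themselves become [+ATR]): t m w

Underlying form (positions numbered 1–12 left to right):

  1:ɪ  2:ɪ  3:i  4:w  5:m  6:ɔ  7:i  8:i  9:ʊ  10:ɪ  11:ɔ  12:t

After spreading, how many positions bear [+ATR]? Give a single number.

9

From /i/ at 3 rightward: 4 /w/ transparent; 5 /m/ transparent; 6 /ɔ/ → [+ATR]; 7 /i/ is itself a trigger — this domain ends here.
From /i/ at 3 leftward: 2 /ɪ/ → [+ATR]; 1 /ɪ/ → [+ATR]; word edge.
From /i/ at 7 rightward: 8 /i/ is itself a trigger — this domain ends here.
From /i/ at 7 leftward: 6 /ɔ/ → [+ATR]; 5 /m/ transparent; 4 /w/ transparent; 3 /i/ is itself a trigger — this domain ends here.
From /i/ at 8 rightward: 9 /ʊ/ → [+ATR]; 10 /ɪ/ → [+ATR]; 11 /ɔ/ → [+ATR]; 12 /t/ transparent; word edge.
From /i/ at 8 leftward: 7 /i/ is itself a trigger — this domain ends here.
[+ATR] positions on the surface: 1 2 3 6 7 8 9 10 11.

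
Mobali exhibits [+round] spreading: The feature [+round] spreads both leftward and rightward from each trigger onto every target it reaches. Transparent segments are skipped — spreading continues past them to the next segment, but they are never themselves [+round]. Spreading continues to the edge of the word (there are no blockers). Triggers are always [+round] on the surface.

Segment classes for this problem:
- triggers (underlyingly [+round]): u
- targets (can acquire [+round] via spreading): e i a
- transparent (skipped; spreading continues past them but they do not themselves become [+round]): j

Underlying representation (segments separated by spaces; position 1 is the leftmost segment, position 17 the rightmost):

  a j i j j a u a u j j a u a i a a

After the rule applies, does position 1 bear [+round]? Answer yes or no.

yes

From /u/ at 7 rightward: 8 /a/ → [+round]; 9 /u/ is itself a trigger — this domain ends here.
From /u/ at 7 leftward: 6 /a/ → [+round]; 5 /j/ transparent; 4 /j/ transparent; 3 /i/ → [+round]; 2 /j/ transparent; 1 /a/ → [+round]; word edge.
From /u/ at 9 rightward: 10 /j/ transparent; 11 /j/ transparent; 12 /a/ → [+round]; 13 /u/ is itself a trigger — this domain ends here.
From /u/ at 9 leftward: 8 /a/ → [+round]; 7 /u/ is itself a trigger — this domain ends here.
From /u/ at 13 rightward: 14 /a/ → [+round]; 15 /i/ → [+round]; 16 /a/ → [+round]; 17 /a/ → [+round]; word edge.
From /u/ at 13 leftward: 12 /a/ → [+round]; 11 /j/ transparent; 10 /j/ transparent; 9 /u/ is itself a trigger — this domain ends here.
[+round] positions on the surface: 1 3 6 7 8 9 12 13 14 15 16 17.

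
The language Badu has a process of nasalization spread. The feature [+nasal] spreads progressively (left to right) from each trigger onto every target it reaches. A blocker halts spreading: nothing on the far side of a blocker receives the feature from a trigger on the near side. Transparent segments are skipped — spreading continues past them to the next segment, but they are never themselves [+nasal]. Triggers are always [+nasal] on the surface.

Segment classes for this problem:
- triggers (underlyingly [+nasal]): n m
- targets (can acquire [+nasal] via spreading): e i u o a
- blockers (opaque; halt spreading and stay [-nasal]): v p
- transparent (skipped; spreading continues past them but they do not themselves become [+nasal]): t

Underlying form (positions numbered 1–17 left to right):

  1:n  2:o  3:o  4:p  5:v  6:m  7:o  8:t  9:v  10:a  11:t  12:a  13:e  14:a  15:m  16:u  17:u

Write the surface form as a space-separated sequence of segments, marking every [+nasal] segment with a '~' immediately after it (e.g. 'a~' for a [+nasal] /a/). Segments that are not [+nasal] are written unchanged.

n~ o~ o~ p v m~ o~ t v a t a e a m~ u~ u~

From /n/ at 1 rightward: 2 /o/ → [+nasal]; 3 /o/ → [+nasal]; 4 /p/ blocks.
From /m/ at 6 rightward: 7 /o/ → [+nasal]; 8 /t/ transparent; 9 /v/ blocks.
From /m/ at 15 rightward: 16 /u/ → [+nasal]; 17 /u/ → [+nasal]; word edge.
Targets with no active source: positions 10 12 13 14 stay [-nasal].
[+nasal] positions on the surface: 1 2 3 6 7 15 16 17.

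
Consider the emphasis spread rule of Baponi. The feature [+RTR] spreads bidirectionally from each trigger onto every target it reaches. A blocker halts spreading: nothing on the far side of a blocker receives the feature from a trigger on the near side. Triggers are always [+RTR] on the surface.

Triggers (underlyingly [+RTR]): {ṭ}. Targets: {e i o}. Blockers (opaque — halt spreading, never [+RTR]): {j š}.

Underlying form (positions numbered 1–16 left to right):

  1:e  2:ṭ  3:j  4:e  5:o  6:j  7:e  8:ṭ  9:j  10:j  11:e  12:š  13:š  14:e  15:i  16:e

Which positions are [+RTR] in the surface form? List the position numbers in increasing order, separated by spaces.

1 2 7 8

From /ṭ/ at 2 rightward: 3 /j/ blocks.
From /ṭ/ at 2 leftward: 1 /e/ → [+RTR]; word edge.
From /ṭ/ at 8 rightward: 9 /j/ blocks.
From /ṭ/ at 8 leftward: 7 /e/ → [+RTR]; 6 /j/ blocks.
Targets with no active source: positions 4 5 11 14 15 16 stay [-emphatic].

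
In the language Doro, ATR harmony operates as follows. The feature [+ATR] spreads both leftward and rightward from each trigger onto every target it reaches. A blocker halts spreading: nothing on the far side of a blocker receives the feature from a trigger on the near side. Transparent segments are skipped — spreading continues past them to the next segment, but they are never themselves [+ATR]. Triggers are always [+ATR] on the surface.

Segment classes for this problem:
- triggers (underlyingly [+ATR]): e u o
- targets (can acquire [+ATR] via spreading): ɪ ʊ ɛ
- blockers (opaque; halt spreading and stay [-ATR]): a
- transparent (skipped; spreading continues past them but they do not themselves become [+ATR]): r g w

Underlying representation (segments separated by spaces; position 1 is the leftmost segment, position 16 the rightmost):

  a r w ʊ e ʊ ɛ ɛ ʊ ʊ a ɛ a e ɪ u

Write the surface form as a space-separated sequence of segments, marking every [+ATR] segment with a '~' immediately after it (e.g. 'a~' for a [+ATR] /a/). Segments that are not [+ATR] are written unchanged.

a r w ʊ~ e~ ʊ~ ɛ~ ɛ~ ʊ~ ʊ~ a ɛ a e~ ɪ~ u~

From /e/ at 5 rightward: 6 /ʊ/ → [+ATR]; 7 /ɛ/ → [+ATR]; 8 /ɛ/ → [+ATR]; 9 /ʊ/ → [+ATR]; 10 /ʊ/ → [+ATR]; 11 /a/ blocks.
From /e/ at 5 leftward: 4 /ʊ/ → [+ATR]; 3 /w/ transparent; 2 /r/ transparent; 1 /a/ blocks.
From /e/ at 14 rightward: 15 /ɪ/ → [+ATR]; 16 /u/ is itself a trigger — this domain ends here.
From /e/ at 14 leftward: 13 /a/ blocks.
From /u/ at 16 rightward: word edge.
From /u/ at 16 leftward: 15 /ɪ/ → [+ATR]; 14 /e/ is itself a trigger — this domain ends here.
Target with no active source: position 12 stays [-ATR].
[+ATR] positions on the surface: 4 5 6 7 8 9 10 14 15 16.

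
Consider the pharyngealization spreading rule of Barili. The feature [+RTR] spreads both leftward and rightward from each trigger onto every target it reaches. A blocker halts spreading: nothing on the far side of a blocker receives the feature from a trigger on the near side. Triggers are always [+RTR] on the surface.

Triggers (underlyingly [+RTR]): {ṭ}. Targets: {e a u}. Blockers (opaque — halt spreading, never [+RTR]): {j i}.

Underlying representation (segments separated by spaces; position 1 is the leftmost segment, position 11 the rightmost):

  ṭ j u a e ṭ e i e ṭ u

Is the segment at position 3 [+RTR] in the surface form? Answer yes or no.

From /ṭ/ at 1 rightward: 2 /j/ blocks.
From /ṭ/ at 1 leftward: word edge.
From /ṭ/ at 6 rightward: 7 /e/ → [+RTR]; 8 /i/ blocks.
From /ṭ/ at 6 leftward: 5 /e/ → [+RTR]; 4 /a/ → [+RTR]; 3 /u/ → [+RTR]; 2 /j/ blocks.
From /ṭ/ at 10 rightward: 11 /u/ → [+RTR]; word edge.
From /ṭ/ at 10 leftward: 9 /e/ → [+RTR]; 8 /i/ blocks.
[+RTR] positions on the surface: 1 3 4 5 6 7 9 10 11.

yes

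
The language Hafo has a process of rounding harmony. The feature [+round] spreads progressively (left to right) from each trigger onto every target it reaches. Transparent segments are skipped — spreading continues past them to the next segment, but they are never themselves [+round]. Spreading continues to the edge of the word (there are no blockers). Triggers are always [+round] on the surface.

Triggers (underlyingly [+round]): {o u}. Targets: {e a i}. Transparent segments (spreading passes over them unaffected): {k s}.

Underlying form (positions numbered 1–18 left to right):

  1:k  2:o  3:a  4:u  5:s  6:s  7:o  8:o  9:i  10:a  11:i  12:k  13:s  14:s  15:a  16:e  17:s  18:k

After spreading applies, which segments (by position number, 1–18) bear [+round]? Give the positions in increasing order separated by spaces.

2 3 4 7 8 9 10 11 15 16

From /o/ at 2 rightward: 3 /a/ → [+round]; 4 /u/ is itself a trigger — this domain ends here.
From /u/ at 4 rightward: 5 /s/ transparent; 6 /s/ transparent; 7 /o/ is itself a trigger — this domain ends here.
From /o/ at 7 rightward: 8 /o/ is itself a trigger — this domain ends here.
From /o/ at 8 rightward: 9 /i/ → [+round]; 10 /a/ → [+round]; 11 /i/ → [+round]; 12 /k/ transparent; 13 /s/ transparent; 14 /s/ transparent; 15 /a/ → [+round]; 16 /e/ → [+round]; 17 /s/ transparent; 18 /k/ transparent; word edge.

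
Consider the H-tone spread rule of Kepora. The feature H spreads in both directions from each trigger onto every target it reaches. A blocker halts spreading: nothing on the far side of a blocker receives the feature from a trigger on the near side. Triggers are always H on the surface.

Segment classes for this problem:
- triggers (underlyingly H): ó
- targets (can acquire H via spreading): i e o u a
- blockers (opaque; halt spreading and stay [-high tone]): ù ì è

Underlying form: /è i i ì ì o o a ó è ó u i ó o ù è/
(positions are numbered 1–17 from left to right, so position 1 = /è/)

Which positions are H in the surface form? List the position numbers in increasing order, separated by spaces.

From /ó/ at 9 rightward: 10 /è/ blocks.
From /ó/ at 9 leftward: 8 /a/ → H; 7 /o/ → H; 6 /o/ → H; 5 /ì/ blocks.
From /ó/ at 11 rightward: 12 /u/ → H; 13 /i/ → H; 14 /ó/ is itself a trigger — this domain ends here.
From /ó/ at 11 leftward: 10 /è/ blocks.
From /ó/ at 14 rightward: 15 /o/ → H; 16 /ù/ blocks.
From /ó/ at 14 leftward: 13 /i/ → H; 12 /u/ → H; 11 /ó/ is itself a trigger — this domain ends here.
Targets with no active source: positions 2 3 stay [-high tone].

6 7 8 9 11 12 13 14 15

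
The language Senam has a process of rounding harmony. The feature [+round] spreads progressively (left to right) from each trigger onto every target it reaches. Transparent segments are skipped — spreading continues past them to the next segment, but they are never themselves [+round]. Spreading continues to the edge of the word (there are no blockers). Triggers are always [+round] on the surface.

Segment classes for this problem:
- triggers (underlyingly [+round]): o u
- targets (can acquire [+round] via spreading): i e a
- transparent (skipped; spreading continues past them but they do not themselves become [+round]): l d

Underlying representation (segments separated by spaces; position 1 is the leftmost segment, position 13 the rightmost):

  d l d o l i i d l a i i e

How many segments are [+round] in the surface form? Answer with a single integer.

From /o/ at 4 rightward: 5 /l/ transparent; 6 /i/ → [+round]; 7 /i/ → [+round]; 8 /d/ transparent; 9 /l/ transparent; 10 /a/ → [+round]; 11 /i/ → [+round]; 12 /i/ → [+round]; 13 /e/ → [+round]; word edge.
[+round] positions on the surface: 4 6 7 10 11 12 13.

7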